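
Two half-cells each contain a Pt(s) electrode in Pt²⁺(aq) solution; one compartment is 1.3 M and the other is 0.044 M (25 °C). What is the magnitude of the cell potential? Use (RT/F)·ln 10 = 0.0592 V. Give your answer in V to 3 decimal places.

For a concentration cell E°cell = 0, since both electrodes use the same couple.
The compartment with the higher Pt²⁺(aq) concentration (1.3 M) acts as the cathode; ions are reduced there and produced at the dilute (0.044 M) anode.
With n = 2, Ecell = −(0.0592/2)·log([dilute]/[conc]) = −(0.0592/2)·log(0.044/1.3) = +0.044 V.

0.044 V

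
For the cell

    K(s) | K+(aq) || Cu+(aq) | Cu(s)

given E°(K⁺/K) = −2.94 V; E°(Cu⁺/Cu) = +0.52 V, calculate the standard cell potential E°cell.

By convention the left-hand electrode in cell notation is the anode (oxidation) and the right-hand electrode is the cathode (reduction).
E°cell = E°(right) − E°(left) = +0.52 − (−2.94) = +3.46 V.

+3.46 V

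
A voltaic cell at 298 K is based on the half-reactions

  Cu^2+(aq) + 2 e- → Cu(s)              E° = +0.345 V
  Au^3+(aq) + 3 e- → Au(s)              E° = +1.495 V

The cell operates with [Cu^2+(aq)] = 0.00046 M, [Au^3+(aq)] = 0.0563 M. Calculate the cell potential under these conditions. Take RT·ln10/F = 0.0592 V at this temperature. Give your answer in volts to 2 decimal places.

Au³⁺/Au is reduced (cathode, E° = +1.495 V) and Cu²⁺/Cu is oxidized (anode).
The standard potential is +1.495 − (+0.345) = +1.150 V and the balanced reaction transfers n = 6 electrons.
The balanced reaction is 2 Au^3+(aq) + 3 Cu(s) → 2 Au(s) + 3 Cu^2+(aq), so Q = [Cu^2+(aq)]^3 / [Au^3+(aq)]^2 = 3.07×10^−8 and log Q = −7.513.
Applying E = E° − (RT ln10/nF)·log Q gives +1.150 − (0.0592/6)(−7.513) = +1.22 V.

+1.22 V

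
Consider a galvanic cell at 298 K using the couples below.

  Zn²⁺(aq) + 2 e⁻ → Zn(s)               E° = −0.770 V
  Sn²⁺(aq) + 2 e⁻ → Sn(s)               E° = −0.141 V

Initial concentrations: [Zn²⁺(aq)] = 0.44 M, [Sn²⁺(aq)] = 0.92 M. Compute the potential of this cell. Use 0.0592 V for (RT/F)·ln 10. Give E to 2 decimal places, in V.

Sn²⁺/Sn is reduced (cathode, E° = −0.141 V) and Zn²⁺/Zn is oxidized (anode).
E°cell = E°cat − E°an = −0.141 − (−0.770) = +0.629 V; n = 2.
For the overall reaction Sn²⁺(aq) + Zn(s) → Sn(s) + Zn²⁺(aq), Q = [Zn²⁺(aq)] / [Sn²⁺(aq)] = 0.478, giving log Q = −0.320.
By the Nernst equation, E = +0.629 − (0.0592/2)·(−0.320) = +0.64 V.

+0.64 V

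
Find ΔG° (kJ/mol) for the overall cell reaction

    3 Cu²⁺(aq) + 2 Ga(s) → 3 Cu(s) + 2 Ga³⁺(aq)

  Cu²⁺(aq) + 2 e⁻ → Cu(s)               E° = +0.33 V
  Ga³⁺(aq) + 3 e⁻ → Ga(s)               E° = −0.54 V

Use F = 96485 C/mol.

−504 kJ/mol

In the reaction as written Cu²⁺(aq) is reduced, so the Cu²⁺/Cu couple is the cathode and Ga³⁺/Ga is the anode.
E°cell = +0.33 − (−0.54) = +0.87 V; balancing electrons gives n = 6.
ΔG° = −nFE°cell = −(6)(96485)(+0.87) J/mol = −504 kJ/mol.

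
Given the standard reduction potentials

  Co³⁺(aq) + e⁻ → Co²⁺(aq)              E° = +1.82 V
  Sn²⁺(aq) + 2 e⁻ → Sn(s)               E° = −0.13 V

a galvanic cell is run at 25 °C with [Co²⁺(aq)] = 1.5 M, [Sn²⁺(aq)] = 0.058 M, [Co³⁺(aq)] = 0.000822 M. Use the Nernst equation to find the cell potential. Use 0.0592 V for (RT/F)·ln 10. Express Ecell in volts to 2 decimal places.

+1.79 V

Since E°(Co³⁺/Co²⁺) > E°(Sn²⁺/Sn), Co³⁺/Co²⁺ serves as the cathode.
E°cell = E°cat − E°an = +1.82 − (−0.13) = +1.95 V; n = 2.
The balanced reaction is 2 Co³⁺(aq) + Sn(s) → 2 Co²⁺(aq) + Sn²⁺(aq), so Q = ([Co²⁺(aq)]^2·[Sn²⁺(aq)]) / [Co³⁺(aq)]^2 = 1.93×10^5 and log Q = 5.286.
E = E° − (0.0592/n)·log Q = +1.95 − (0.0592/2)(5.286) = +1.79 V.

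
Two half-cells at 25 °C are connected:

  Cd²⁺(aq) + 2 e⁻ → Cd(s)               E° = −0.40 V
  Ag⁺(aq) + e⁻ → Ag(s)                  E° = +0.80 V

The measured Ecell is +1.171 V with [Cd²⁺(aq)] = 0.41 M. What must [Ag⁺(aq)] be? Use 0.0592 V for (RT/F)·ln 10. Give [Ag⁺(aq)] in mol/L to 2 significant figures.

0.21 M

The Ag⁺/Ag couple has the larger reduction potential, so it is the cathode: E°cell = +0.80 − (−0.40) = +1.20 V and n = 2.
Rearranging E = E° − (0.0592/n)·log Q gives log Q = 2(+1.20 − (+1.171))/0.0592 = 0.980.
The balanced reaction is 2 Ag⁺(aq) + Cd(s) → 2 Ag(s) + Cd²⁺(aq), so Q = [Cd²⁺(aq)] / [Ag⁺(aq)]^2.
Substituting the known concentrations and solving, log [Ag⁺(aq)] = −0.684 and [Ag⁺(aq)] = 0.21 M.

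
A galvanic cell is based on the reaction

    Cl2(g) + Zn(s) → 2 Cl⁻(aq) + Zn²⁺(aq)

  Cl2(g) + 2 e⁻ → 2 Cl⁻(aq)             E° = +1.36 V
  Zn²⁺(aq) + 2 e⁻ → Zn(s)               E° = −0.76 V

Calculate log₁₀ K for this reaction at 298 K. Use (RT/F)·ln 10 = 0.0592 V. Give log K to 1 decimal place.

The Cl₂/Cl⁻ couple is reduced (cathode); E°cell = +1.36 − (−0.76) = +2.12 V with n = 2.
At equilibrium E = 0, so log K = nE°cell / 0.0592 = (2)(+2.12) / 0.0592 = 71.6.

log K = 71.6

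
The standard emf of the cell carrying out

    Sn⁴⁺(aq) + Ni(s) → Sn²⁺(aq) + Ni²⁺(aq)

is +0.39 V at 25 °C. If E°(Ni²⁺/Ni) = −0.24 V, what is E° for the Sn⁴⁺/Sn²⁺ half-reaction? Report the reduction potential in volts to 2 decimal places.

+0.15 V

In the reaction as written the Sn⁴⁺/Sn²⁺ couple is reduced (cathode) and Ni²⁺/Ni is oxidized (anode), so E°cell = E°(Sn⁴⁺/Sn²⁺) − E°(Ni²⁺/Ni).
E°(Sn⁴⁺/Sn²⁺) = E°cell + E°(anode) = +0.39 + (−0.24) = +0.15 V.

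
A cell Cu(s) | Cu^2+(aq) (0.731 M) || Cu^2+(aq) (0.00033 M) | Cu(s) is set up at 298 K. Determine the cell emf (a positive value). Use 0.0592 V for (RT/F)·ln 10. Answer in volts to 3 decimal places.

For a concentration cell E°cell = 0, since both electrodes use the same couple.
The compartment with the higher Cu^2+(aq) concentration (0.731 M) acts as the cathode; ions are reduced there and produced at the dilute (0.00033 M) anode.
With n = 2, Ecell = −(0.0592/2)·log([dilute]/[conc]) = −(0.0592/2)·log(0.00033/0.731) = +0.099 V.

0.099 V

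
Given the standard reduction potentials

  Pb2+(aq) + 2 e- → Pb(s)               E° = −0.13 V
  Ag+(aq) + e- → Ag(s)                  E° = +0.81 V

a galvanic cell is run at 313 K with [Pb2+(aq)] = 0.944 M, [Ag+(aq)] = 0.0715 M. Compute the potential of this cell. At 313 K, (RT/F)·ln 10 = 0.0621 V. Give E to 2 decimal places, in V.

+0.87 V

The Ag⁺/Ag couple has the more positive E°, so it is the cathode; Pb²⁺/Pb is the anode.
The standard potential is +0.81 − (−0.13) = +0.94 V and the balanced reaction transfers n = 2 electrons.
For the overall reaction 2 Ag+(aq) + Pb(s) → 2 Ag(s) + Pb2+(aq), Q = [Pb2+(aq)] / [Ag+(aq)]^2 = 185, giving log Q = 2.266.
Applying E = E° − (RT ln10/nF)·log Q gives +0.94 − (0.0621/2)(2.266) = +0.87 V.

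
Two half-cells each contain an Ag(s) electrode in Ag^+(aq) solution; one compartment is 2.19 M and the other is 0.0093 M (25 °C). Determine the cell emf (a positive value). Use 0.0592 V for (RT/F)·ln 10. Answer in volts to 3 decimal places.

For a concentration cell E°cell = 0, since both electrodes use the same couple.
The compartment with the higher Ag^+(aq) concentration (2.19 M) acts as the cathode; ions are reduced there and produced at the dilute (0.0093 M) anode.
With n = 1, Ecell = −(0.0592/1)·log([dilute]/[conc]) = −(0.0592/1)·log(0.0093/2.19) = +0.140 V.

0.140 V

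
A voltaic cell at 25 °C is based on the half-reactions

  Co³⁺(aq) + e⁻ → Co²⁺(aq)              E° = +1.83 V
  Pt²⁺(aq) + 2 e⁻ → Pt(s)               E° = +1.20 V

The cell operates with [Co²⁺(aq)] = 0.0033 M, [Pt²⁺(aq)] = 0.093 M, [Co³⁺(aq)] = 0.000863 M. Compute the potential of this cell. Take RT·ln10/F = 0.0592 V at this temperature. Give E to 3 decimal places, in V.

Co³⁺/Co²⁺ is reduced (cathode, E° = +1.83 V) and Pt²⁺/Pt is oxidized (anode).
E°cell = E°cat − E°an = +1.83 − (+1.20) = +0.63 V; n = 2.
Balancing gives 2 Co³⁺(aq) + Pt(s) → 2 Co²⁺(aq) + Pt²⁺(aq); hence Q = ([Co²⁺(aq)]^2·[Pt²⁺(aq)]) / [Co³⁺(aq)]^2 = 1.36 (log Q = 0.133).
E = E° − (0.0592/n)·log Q = +0.63 − (0.0592/2)(0.133) = +0.626 V.

+0.626 V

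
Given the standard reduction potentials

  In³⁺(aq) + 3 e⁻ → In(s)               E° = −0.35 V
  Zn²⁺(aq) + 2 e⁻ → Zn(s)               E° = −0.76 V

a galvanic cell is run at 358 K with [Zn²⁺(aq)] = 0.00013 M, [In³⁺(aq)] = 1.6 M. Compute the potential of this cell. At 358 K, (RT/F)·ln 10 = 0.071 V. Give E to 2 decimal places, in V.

+0.55 V

The In³⁺/In couple has the more positive E°, so it is the cathode; Zn²⁺/Zn is the anode.
The standard potential is −0.35 − (−0.76) = +0.41 V and the balanced reaction transfers n = 6 electrons.
The balanced reaction is 2 In³⁺(aq) + 3 Zn(s) → 2 In(s) + 3 Zn²⁺(aq), so Q = [Zn²⁺(aq)]^3 / [In³⁺(aq)]^2 = 8.58×10^−13 and log Q = −12.066.
Applying E = E° − (RT ln10/nF)·log Q gives +0.41 − (0.071/6)(−12.066) = +0.55 V.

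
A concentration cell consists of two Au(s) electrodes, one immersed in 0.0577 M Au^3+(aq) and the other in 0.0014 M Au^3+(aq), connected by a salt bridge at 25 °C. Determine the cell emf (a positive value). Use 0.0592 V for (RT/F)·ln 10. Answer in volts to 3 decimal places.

0.032 V

For a concentration cell E°cell = 0, since both electrodes use the same couple.
The compartment with the higher Au^3+(aq) concentration (0.0577 M) acts as the cathode; ions are reduced there and produced at the dilute (0.0014 M) anode.
With n = 3, Ecell = −(0.0592/3)·log([dilute]/[conc]) = −(0.0592/3)·log(0.0014/0.0577) = +0.032 V.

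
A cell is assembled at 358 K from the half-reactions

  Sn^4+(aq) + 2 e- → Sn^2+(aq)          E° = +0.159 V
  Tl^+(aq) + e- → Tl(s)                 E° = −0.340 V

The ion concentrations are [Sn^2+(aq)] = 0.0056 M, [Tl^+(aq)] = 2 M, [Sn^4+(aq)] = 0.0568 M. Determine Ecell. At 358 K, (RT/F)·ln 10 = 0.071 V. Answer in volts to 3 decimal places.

+0.513 V

The Sn⁴⁺/Sn²⁺ couple has the more positive E°, so it is the cathode; Tl⁺/Tl is the anode.
E°cell = E°cat − E°an = +0.159 − (−0.340) = +0.499 V; n = 2.
The balanced reaction is Sn^4+(aq) + 2 Tl(s) → Sn^2+(aq) + 2 Tl^+(aq), so Q = ([Sn^2+(aq)]·[Tl^+(aq)]^2) / [Sn^4+(aq)] = 0.394 and log Q = −0.404.
Applying E = E° − (RT ln10/nF)·log Q gives +0.499 − (0.071/2)(−0.404) = +0.513 V.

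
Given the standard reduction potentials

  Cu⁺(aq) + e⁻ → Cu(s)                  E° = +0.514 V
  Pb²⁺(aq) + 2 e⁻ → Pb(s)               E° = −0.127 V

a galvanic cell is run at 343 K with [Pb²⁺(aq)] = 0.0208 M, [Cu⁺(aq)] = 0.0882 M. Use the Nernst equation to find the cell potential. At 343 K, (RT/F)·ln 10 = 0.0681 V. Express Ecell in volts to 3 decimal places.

+0.626 V

Since E°(Cu⁺/Cu) > E°(Pb²⁺/Pb), Cu⁺/Cu serves as the cathode.
E°cell = E°cat − E°an = +0.514 − (−0.127) = +0.641 V; n = 2.
The balanced reaction is 2 Cu⁺(aq) + Pb(s) → 2 Cu(s) + Pb²⁺(aq), so Q = [Pb²⁺(aq)] / [Cu⁺(aq)]^2 = 2.67 and log Q = 0.427.
Applying E = E° − (RT ln10/nF)·log Q gives +0.641 − (0.0681/2)(0.427) = +0.626 V.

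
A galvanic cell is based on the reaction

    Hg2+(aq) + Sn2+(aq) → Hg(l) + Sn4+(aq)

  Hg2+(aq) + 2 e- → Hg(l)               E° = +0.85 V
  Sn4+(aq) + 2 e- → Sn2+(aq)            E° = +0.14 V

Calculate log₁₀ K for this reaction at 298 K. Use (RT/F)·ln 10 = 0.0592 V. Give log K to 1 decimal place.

log K = 24.0

The Hg²⁺/Hg couple is reduced (cathode); E°cell = +0.85 − (+0.14) = +0.71 V with n = 2.
At equilibrium E = 0, so log K = nE°cell / 0.0592 = (2)(+0.71) / 0.0592 = 24.0.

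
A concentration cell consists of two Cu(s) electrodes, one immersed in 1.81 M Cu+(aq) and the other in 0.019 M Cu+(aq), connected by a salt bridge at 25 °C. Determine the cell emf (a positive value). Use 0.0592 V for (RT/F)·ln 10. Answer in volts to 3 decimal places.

For a concentration cell E°cell = 0, since both electrodes use the same couple.
The compartment with the higher Cu+(aq) concentration (1.81 M) acts as the cathode; ions are reduced there and produced at the dilute (0.019 M) anode.
With n = 1, Ecell = −(0.0592/1)·log([dilute]/[conc]) = −(0.0592/1)·log(0.019/1.81) = +0.117 V.

0.117 V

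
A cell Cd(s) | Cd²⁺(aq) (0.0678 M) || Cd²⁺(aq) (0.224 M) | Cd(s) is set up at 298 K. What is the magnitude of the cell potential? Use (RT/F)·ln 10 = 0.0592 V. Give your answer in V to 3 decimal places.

For a concentration cell E°cell = 0, since both electrodes use the same couple.
The compartment with the higher Cd²⁺(aq) concentration (0.224 M) acts as the cathode; ions are reduced there and produced at the dilute (0.0678 M) anode.
With n = 2, Ecell = −(0.0592/2)·log([dilute]/[conc]) = −(0.0592/2)·log(0.0678/0.224) = +0.015 V.

0.015 V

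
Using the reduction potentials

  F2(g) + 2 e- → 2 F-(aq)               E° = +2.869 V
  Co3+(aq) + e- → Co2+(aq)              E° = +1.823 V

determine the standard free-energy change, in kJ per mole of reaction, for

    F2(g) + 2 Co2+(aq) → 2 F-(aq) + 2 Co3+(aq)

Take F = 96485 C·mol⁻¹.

−202 kJ/mol

In the reaction as written F2(g) is reduced, so the F₂/F⁻ couple is the cathode and Co³⁺/Co²⁺ is the anode.
E°cell = +2.869 − (+1.823) = +1.046 V; balancing electrons gives n = 2.
ΔG° = −nFE°cell = −(2)(96485)(+1.046) J/mol = −202 kJ/mol.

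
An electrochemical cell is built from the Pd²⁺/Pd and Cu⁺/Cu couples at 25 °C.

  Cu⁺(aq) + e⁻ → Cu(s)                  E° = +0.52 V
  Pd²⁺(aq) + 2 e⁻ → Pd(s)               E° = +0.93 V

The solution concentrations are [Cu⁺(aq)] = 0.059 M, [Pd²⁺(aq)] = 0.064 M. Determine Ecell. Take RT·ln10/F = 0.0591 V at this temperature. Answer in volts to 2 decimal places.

Since E°(Pd²⁺/Pd) > E°(Cu⁺/Cu), Pd²⁺/Pd serves as the cathode.
E°cell = +0.93 − (+0.52) = +0.41 V, with n = 2 electrons transferred.
For the overall reaction Pd²⁺(aq) + 2 Cu(s) → Pd(s) + 2 Cu⁺(aq), Q = [Cu⁺(aq)]^2 / [Pd²⁺(aq)] = 0.0544, giving log Q = −1.264.
Applying E = E° − (RT ln10/nF)·log Q gives +0.41 − (0.0591/2)(−1.264) = +0.45 V.

+0.45 V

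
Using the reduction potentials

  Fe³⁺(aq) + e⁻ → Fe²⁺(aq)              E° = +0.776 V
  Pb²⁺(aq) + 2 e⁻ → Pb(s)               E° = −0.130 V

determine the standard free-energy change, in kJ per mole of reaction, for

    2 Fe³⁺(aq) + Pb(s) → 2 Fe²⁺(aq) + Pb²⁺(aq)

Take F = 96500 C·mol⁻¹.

−175 kJ/mol

In the reaction as written Fe³⁺(aq) is reduced, so the Fe³⁺/Fe²⁺ couple is the cathode and Pb²⁺/Pb is the anode.
E°cell = +0.776 − (−0.130) = +0.906 V; balancing electrons gives n = 2.
ΔG° = −nFE°cell = −(2)(96500)(+0.906) J/mol = −175 kJ/mol.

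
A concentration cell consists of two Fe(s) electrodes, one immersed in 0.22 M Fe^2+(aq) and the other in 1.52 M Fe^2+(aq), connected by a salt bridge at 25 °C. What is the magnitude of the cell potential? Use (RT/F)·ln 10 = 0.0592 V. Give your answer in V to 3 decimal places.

For a concentration cell E°cell = 0, since both electrodes use the same couple.
The compartment with the higher Fe^2+(aq) concentration (1.52 M) acts as the cathode; ions are reduced there and produced at the dilute (0.22 M) anode.
With n = 2, Ecell = −(0.0592/2)·log([dilute]/[conc]) = −(0.0592/2)·log(0.22/1.52) = +0.025 V.

0.025 V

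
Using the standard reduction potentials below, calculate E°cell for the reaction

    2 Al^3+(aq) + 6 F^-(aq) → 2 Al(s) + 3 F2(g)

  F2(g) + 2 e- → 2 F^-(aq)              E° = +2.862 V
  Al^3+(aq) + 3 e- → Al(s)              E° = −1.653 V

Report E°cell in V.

In the reaction as written, Al^3+(aq) is reduced (cathode) and F2(g) is produced by oxidation at the anode.
E°cell = E°(cathode) − E°(anode) = −1.653 − (+2.862) = −4.515 V.
The negative E°cell means the reaction is non-spontaneous in the direction written.

−4.515 V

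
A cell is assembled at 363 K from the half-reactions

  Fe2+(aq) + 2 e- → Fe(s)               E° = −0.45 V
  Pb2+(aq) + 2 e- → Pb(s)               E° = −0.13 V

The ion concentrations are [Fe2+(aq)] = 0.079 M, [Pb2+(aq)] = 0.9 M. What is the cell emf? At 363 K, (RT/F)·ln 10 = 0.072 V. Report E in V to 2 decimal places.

Pb²⁺/Pb is reduced (cathode, E° = −0.13 V) and Fe²⁺/Fe is oxidized (anode).
E°cell = E°cat − E°an = −0.13 − (−0.45) = +0.32 V; n = 2.
The balanced reaction is Pb2+(aq) + Fe(s) → Pb(s) + Fe2+(aq), so Q = [Fe2+(aq)] / [Pb2+(aq)] = 0.0878 and log Q = −1.057.
By the Nernst equation, E = +0.32 − (0.072/2)·(−1.057) = +0.36 V.

+0.36 V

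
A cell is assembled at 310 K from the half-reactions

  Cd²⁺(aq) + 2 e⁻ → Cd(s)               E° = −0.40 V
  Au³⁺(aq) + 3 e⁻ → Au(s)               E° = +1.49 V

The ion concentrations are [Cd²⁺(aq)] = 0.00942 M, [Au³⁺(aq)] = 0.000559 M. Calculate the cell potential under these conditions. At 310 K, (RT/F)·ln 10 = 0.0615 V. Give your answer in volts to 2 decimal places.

+1.89 V

Au³⁺/Au is reduced (cathode, E° = +1.49 V) and Cd²⁺/Cd is oxidized (anode).
E°cell = +1.49 − (−0.40) = +1.89 V, with n = 6 electrons transferred.
For the overall reaction 2 Au³⁺(aq) + 3 Cd(s) → 2 Au(s) + 3 Cd²⁺(aq), Q = [Cd²⁺(aq)]^3 / [Au³⁺(aq)]^2 = 2.68, giving log Q = 0.427.
By the Nernst equation, E = +1.89 − (0.0615/6)·(0.427) = +1.89 V.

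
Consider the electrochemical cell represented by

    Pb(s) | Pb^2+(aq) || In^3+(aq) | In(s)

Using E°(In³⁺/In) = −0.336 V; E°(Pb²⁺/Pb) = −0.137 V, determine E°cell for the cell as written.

By convention the left-hand electrode in cell notation is the anode (oxidation) and the right-hand electrode is the cathode (reduction).
E°cell = E°(right) − E°(left) = −0.336 − (−0.137) = −0.199 V.
The negative sign shows that, as written, the cell would require an external voltage to drive the reaction.

−0.199 V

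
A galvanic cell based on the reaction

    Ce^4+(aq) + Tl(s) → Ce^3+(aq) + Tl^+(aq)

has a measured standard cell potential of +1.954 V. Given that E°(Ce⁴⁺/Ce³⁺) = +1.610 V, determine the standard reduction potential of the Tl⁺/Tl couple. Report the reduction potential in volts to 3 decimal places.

−0.344 V

In the reaction as written the Ce⁴⁺/Ce³⁺ couple is reduced (cathode) and Tl⁺/Tl is oxidized (anode), so E°cell = E°(Ce⁴⁺/Ce³⁺) − E°(Tl⁺/Tl).
E°(Tl⁺/Tl) = E°(cathode) − E°cell = +1.610 − (+1.954) = −0.344 V.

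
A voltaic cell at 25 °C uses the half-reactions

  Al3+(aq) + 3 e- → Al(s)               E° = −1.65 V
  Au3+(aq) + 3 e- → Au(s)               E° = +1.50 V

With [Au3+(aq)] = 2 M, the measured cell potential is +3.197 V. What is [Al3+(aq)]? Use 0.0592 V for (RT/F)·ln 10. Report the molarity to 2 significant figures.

The Au³⁺/Au couple has the larger reduction potential, so it is the cathode: E°cell = +1.50 − (−1.65) = +3.15 V and n = 3.
Since E = E° − (0.0592/n)·log Q, log Q = n(E° − E)/0.0592 = −2.382.
Balancing electrons gives Au3+(aq) + Al(s) → Au(s) + Al3+(aq); thus Q = [Al3+(aq)] / [Au3+(aq)].
Solving for the unknown gives log [Al3+(aq)] = −2.081, so [Al3+(aq)] ≈ 0.0083 M.

0.0083 M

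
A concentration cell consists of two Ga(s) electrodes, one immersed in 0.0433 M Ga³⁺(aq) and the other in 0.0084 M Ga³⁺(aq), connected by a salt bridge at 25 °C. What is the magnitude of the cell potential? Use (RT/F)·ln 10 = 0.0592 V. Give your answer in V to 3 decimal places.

0.014 V

For a concentration cell E°cell = 0, since both electrodes use the same couple.
The compartment with the higher Ga³⁺(aq) concentration (0.0433 M) acts as the cathode; ions are reduced there and produced at the dilute (0.0084 M) anode.
With n = 3, Ecell = −(0.0592/3)·log([dilute]/[conc]) = −(0.0592/3)·log(0.0084/0.0433) = +0.014 V.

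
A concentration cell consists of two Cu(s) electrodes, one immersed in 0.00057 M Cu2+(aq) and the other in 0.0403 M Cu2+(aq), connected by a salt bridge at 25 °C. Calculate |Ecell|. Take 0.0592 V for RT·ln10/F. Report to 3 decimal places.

For a concentration cell E°cell = 0, since both electrodes use the same couple.
The compartment with the higher Cu2+(aq) concentration (0.0403 M) acts as the cathode; ions are reduced there and produced at the dilute (0.00057 M) anode.
With n = 2, Ecell = −(0.0592/2)·log([dilute]/[conc]) = −(0.0592/2)·log(0.00057/0.0403) = +0.055 V.

0.055 V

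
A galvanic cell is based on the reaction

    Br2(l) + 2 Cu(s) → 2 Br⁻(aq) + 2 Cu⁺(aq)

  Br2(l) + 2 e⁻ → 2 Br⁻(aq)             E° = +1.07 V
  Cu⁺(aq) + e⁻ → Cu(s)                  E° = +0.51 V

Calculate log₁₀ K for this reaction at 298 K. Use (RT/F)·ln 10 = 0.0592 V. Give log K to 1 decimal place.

log K = 18.9

The Br₂/Br⁻ couple is reduced (cathode); E°cell = +1.07 − (+0.51) = +0.56 V with n = 2.
At equilibrium E = 0, so log K = nE°cell / 0.0592 = (2)(+0.56) / 0.0592 = 18.9.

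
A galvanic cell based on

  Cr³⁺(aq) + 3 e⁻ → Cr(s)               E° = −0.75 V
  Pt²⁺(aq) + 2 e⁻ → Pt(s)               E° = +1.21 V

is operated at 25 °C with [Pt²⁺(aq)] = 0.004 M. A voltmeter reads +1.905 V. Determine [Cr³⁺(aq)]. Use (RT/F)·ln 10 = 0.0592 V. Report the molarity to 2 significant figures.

0.15 M

With Pt²⁺/Pt at the cathode and Cr³⁺/Cr at the anode, E°cell = +1.21 − (−0.75) = +1.96 V (n = 6).
From the Nernst equation, log Q = n(E° − E)/0.0592 = 6·(+1.96 − (+1.905))/0.0592 = 5.574.
Balancing electrons gives 3 Pt²⁺(aq) + 2 Cr(s) → 3 Pt(s) + 2 Cr³⁺(aq); thus Q = [Cr³⁺(aq)]^2 / [Pt²⁺(aq)]^3.
Substituting the known concentrations and solving, log [Cr³⁺(aq)] = −0.810 and [Cr³⁺(aq)] = 0.15 M.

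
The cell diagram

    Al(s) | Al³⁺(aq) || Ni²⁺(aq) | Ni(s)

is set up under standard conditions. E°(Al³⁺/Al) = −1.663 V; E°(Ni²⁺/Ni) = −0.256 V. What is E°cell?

+1.407 V

By convention the left-hand electrode in cell notation is the anode (oxidation) and the right-hand electrode is the cathode (reduction).
E°cell = E°(right) − E°(left) = −0.256 − (−1.663) = +1.407 V.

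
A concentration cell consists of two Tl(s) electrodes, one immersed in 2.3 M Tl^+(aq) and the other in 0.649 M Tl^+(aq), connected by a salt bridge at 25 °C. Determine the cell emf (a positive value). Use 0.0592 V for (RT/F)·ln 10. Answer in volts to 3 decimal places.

0.033 V

For a concentration cell E°cell = 0, since both electrodes use the same couple.
The compartment with the higher Tl^+(aq) concentration (2.3 M) acts as the cathode; ions are reduced there and produced at the dilute (0.649 M) anode.
With n = 1, Ecell = −(0.0592/1)·log([dilute]/[conc]) = −(0.0592/1)·log(0.649/2.3) = +0.033 V.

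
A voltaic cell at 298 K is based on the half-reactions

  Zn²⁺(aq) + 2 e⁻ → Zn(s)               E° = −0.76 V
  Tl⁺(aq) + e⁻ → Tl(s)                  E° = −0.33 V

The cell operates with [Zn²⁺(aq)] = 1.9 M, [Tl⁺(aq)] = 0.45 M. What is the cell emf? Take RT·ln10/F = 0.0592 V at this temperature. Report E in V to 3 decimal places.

+0.401 V

Tl⁺/Tl is reduced (cathode, E° = −0.33 V) and Zn²⁺/Zn is oxidized (anode).
E°cell = E°cat − E°an = −0.33 − (−0.76) = +0.43 V; n = 2.
The balanced reaction is 2 Tl⁺(aq) + Zn(s) → 2 Tl(s) + Zn²⁺(aq), so Q = [Zn²⁺(aq)] / [Tl⁺(aq)]^2 = 9.38 and log Q = 0.972.
Applying E = E° − (RT ln10/nF)·log Q gives +0.43 − (0.0592/2)(0.972) = +0.401 V.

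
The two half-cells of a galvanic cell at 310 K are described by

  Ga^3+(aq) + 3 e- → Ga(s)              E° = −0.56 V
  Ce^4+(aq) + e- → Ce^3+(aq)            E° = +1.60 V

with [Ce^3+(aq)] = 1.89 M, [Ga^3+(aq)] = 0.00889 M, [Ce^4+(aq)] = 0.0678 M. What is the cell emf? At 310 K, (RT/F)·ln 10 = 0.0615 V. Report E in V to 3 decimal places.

Ce⁴⁺/Ce³⁺ is reduced (cathode, E° = +1.60 V) and Ga³⁺/Ga is oxidized (anode).
E°cell = E°cat − E°an = +1.60 − (−0.56) = +2.16 V; n = 3.
Balancing gives 3 Ce^4+(aq) + Ga(s) → 3 Ce^3+(aq) + Ga^3+(aq); hence Q = ([Ce^3+(aq)]^3·[Ga^3+(aq)]) / [Ce^4+(aq)]^3 = 193 (log Q = 2.285).
Applying E = E° − (RT ln10/nF)·log Q gives +2.16 − (0.0615/3)(2.285) = +2.113 V.

+2.113 V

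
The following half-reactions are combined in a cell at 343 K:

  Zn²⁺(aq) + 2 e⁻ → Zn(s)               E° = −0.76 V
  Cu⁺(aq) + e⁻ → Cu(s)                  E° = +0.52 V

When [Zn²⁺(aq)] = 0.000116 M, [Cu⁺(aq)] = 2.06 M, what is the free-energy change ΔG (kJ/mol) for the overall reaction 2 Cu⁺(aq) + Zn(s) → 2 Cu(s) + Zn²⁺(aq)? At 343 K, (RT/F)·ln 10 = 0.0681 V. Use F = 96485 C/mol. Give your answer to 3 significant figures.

−277 kJ/mol

E°cell = +0.52 − (−0.76) = +1.28 V; the balanced reaction transfers n = 2 electrons.
Here Q = [Zn²⁺(aq)] / [Cu⁺(aq)]^2 = 2.73×10^−5 (log Q = −4.563), giving E = +1.28 − (0.0681/2)·(−4.563) = +1.4354 V.
Then ΔG = −nFE = −2 × 96485 × +1.4354 J/mol = −277 kJ/mol.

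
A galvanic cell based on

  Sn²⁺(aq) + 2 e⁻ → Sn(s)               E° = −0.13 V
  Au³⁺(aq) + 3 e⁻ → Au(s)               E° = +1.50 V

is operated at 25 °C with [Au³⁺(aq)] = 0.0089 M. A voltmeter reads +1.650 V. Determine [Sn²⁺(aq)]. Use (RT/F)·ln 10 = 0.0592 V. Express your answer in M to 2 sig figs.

Au³⁺/Au is the cathode (higher E°); E°cell = +1.50 − (−0.13) = +1.63 V with n = 6.
Rearranging E = E° − (0.0592/n)·log Q gives log Q = 6(+1.63 − (+1.650))/0.0592 = −2.027.
For 2 Au³⁺(aq) + 3 Sn(s) → 2 Au(s) + 3 Sn²⁺(aq), the reaction quotient is Q = [Sn²⁺(aq)]^3 / [Au³⁺(aq)]^2.
Isolating [Sn²⁺(aq)] in Q = 10^{−2.027} yields log [Sn²⁺(aq)] = −2.043, i.e. 0.0091 M.

0.0091 M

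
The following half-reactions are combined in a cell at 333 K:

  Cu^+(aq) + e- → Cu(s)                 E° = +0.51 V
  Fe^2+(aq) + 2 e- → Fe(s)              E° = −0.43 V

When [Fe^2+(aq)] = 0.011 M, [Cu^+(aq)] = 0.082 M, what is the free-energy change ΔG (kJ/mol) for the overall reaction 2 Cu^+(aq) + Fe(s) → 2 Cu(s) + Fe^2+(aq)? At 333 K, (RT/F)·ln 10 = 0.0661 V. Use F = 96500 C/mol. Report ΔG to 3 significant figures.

−180 kJ/mol

With Cu⁺/Cu reduced at the cathode, E°cell = +0.51 − (−0.43) = +0.94 V and n = 2.
Q = [Fe^2+(aq)] / [Cu^+(aq)]^2 = 1.64, so log Q = 0.214 and E = +0.94 − (0.0661/2)(0.214) = +0.9329 V.
ΔG = −nFE = −(2)(96500)(+0.9329) J/mol = −180 kJ/mol.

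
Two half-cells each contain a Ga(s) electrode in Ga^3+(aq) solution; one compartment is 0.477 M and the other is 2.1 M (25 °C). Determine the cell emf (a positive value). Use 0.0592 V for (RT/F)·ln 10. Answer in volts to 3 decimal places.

0.013 V

For a concentration cell E°cell = 0, since both electrodes use the same couple.
The compartment with the higher Ga^3+(aq) concentration (2.1 M) acts as the cathode; ions are reduced there and produced at the dilute (0.477 M) anode.
With n = 3, Ecell = −(0.0592/3)·log([dilute]/[conc]) = −(0.0592/3)·log(0.477/2.1) = +0.013 V.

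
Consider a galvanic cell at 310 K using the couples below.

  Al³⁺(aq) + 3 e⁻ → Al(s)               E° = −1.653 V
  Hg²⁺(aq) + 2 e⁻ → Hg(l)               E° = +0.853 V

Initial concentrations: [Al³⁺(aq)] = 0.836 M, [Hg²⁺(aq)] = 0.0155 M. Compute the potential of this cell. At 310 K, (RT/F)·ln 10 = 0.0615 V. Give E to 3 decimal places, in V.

The Hg²⁺/Hg couple has the more positive E°, so it is the cathode; Al³⁺/Al is the anode.
The standard potential is +0.853 − (−1.653) = +2.506 V and the balanced reaction transfers n = 6 electrons.
For the overall reaction 3 Hg²⁺(aq) + 2 Al(s) → 3 Hg(l) + 2 Al³⁺(aq), Q = [Al³⁺(aq)]^2 / [Hg²⁺(aq)]^3 = 1.88×10^5, giving log Q = 5.273.
E = E° − (0.0615/n)·log Q = +2.506 − (0.0615/6)(5.273) = +2.452 V.

+2.452 V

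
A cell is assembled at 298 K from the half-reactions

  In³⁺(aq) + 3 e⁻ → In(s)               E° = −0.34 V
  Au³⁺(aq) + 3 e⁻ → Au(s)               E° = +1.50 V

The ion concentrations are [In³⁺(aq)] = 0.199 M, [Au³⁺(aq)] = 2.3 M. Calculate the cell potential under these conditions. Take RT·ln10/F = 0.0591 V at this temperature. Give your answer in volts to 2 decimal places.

+1.86 V

Since E°(Au³⁺/Au) > E°(In³⁺/In), Au³⁺/Au serves as the cathode.
The standard potential is +1.50 − (−0.34) = +1.84 V and the balanced reaction transfers n = 3 electrons.
The balanced reaction is Au³⁺(aq) + In(s) → Au(s) + In³⁺(aq), so Q = [In³⁺(aq)] / [Au³⁺(aq)] = 0.0865 and log Q = −1.063.
By the Nernst equation, E = +1.84 − (0.0591/3)·(−1.063) = +1.86 V.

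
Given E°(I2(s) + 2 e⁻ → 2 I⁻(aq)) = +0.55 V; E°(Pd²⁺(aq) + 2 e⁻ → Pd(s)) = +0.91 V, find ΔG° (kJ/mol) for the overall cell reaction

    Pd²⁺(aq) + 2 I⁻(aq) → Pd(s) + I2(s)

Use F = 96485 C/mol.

−69.5 kJ/mol

In the reaction as written Pd²⁺(aq) is reduced, so the Pd²⁺/Pd couple is the cathode and I₂/I⁻ is the anode.
E°cell = +0.91 − (+0.55) = +0.36 V; balancing electrons gives n = 2.
ΔG° = −nFE°cell = −(2)(96485)(+0.36) J/mol = −69.5 kJ/mol.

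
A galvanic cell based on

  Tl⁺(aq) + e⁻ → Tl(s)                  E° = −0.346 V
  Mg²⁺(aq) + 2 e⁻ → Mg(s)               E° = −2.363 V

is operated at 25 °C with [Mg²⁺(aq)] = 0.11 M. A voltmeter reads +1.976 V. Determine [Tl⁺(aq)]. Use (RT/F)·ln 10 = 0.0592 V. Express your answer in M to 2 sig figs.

Tl⁺/Tl is the cathode (higher E°); E°cell = −0.346 − (−2.363) = +2.017 V with n = 2.
Since E = E° − (0.0592/n)·log Q, log Q = n(E° − E)/0.0592 = 1.385.
Balancing electrons gives 2 Tl⁺(aq) + Mg(s) → 2 Tl(s) + Mg²⁺(aq); thus Q = [Mg²⁺(aq)] / [Tl⁺(aq)]^2.
Substituting the known concentrations and solving, log [Tl⁺(aq)] = −1.172 and [Tl⁺(aq)] = 0.067 M.

0.067 M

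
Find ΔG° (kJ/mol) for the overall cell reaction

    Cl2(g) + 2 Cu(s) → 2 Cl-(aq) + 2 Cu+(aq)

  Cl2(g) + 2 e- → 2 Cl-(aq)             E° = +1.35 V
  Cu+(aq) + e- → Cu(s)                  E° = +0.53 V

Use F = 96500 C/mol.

−158 kJ/mol

In the reaction as written Cl2(g) is reduced, so the Cl₂/Cl⁻ couple is the cathode and Cu⁺/Cu is the anode.
E°cell = +1.35 − (+0.53) = +0.82 V; balancing electrons gives n = 2.
ΔG° = −nFE°cell = −(2)(96500)(+0.82) J/mol = −158 kJ/mol.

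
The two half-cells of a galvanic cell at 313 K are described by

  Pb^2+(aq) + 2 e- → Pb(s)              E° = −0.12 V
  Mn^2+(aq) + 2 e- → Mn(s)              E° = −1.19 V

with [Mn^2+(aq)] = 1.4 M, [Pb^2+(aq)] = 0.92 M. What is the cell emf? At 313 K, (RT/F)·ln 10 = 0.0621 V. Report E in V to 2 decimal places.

Pb²⁺/Pb is reduced (cathode, E° = −0.12 V) and Mn²⁺/Mn is oxidized (anode).
E°cell = −0.12 − (−1.19) = +1.07 V, with n = 2 electrons transferred.
Balancing gives Pb^2+(aq) + Mn(s) → Pb(s) + Mn^2+(aq); hence Q = [Mn^2+(aq)] / [Pb^2+(aq)] = 1.52 (log Q = 0.182).
By the Nernst equation, E = +1.07 − (0.0621/2)·(0.182) = +1.06 V.

+1.06 V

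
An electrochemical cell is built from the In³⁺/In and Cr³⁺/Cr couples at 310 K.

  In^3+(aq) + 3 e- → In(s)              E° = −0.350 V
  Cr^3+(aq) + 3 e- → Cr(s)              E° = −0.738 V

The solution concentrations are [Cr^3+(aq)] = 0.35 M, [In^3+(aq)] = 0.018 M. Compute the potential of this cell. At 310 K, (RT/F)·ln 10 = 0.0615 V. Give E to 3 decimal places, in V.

Since E°(In³⁺/In) > E°(Cr³⁺/Cr), In³⁺/In serves as the cathode.
E°cell = −0.350 − (−0.738) = +0.388 V, with n = 3 electrons transferred.
For the overall reaction In^3+(aq) + Cr(s) → In(s) + Cr^3+(aq), Q = [Cr^3+(aq)] / [In^3+(aq)] = 19.4, giving log Q = 1.289.
Applying E = E° − (RT ln10/nF)·log Q gives +0.388 − (0.0615/3)(1.289) = +0.362 V.

+0.362 V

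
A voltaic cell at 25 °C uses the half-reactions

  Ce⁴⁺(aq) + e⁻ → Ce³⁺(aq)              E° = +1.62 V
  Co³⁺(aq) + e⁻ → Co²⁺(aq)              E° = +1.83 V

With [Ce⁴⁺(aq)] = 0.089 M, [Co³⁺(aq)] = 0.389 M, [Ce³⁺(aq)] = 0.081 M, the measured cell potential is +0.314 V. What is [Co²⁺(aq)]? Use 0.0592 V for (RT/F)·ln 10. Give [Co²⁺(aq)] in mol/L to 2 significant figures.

The Co³⁺/Co²⁺ couple has the larger reduction potential, so it is the cathode: E°cell = +1.83 − (+1.62) = +0.21 V and n = 1.
Rearranging E = E° − (0.0592/n)·log Q gives log Q = 1(+0.21 − (+0.314))/0.0592 = −1.757.
For Co³⁺(aq) + Ce³⁺(aq) → Co²⁺(aq) + Ce⁴⁺(aq), the reaction quotient is Q = ([Co²⁺(aq)]·[Ce⁴⁺(aq)]) / ([Co³⁺(aq)]·[Ce³⁺(aq)]).
Isolating [Co²⁺(aq)] in Q = 10^{−1.757} yields log [Co²⁺(aq)] = −2.208, i.e. 0.0062 M.

0.0062 M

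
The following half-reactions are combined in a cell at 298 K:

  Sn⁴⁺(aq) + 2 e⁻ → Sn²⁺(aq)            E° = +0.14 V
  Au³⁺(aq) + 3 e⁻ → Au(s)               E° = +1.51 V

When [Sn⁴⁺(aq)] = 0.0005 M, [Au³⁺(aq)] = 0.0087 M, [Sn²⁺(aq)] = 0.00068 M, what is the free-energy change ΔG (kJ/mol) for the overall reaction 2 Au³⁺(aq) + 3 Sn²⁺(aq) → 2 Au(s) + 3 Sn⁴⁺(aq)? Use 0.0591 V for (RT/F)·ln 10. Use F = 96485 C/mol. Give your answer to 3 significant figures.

−772 kJ/mol

The standard cell potential is +1.51 − (+0.14) = +1.37 V, with n = 6 electrons in the balanced equation.
Here Q = [Sn⁴⁺(aq)]^3 / ([Au³⁺(aq)]^2·[Sn²⁺(aq)]^3) = 5.25×10^3 (log Q = 3.720), giving E = +1.37 − (0.0591/6)·(3.720) = +1.3334 V.
Then ΔG = −nFE = −6 × 96485 × +1.3334 J/mol = −772 kJ/mol.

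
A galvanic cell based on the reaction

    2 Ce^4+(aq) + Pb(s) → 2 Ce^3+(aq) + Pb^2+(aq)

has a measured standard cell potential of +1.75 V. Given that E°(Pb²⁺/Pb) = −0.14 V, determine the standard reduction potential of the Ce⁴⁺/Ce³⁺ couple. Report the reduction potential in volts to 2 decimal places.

In the reaction as written the Ce⁴⁺/Ce³⁺ couple is reduced (cathode) and Pb²⁺/Pb is oxidized (anode), so E°cell = E°(Ce⁴⁺/Ce³⁺) − E°(Pb²⁺/Pb).
E°(Ce⁴⁺/Ce³⁺) = E°cell + E°(anode) = +1.75 + (−0.14) = +1.61 V.

+1.61 V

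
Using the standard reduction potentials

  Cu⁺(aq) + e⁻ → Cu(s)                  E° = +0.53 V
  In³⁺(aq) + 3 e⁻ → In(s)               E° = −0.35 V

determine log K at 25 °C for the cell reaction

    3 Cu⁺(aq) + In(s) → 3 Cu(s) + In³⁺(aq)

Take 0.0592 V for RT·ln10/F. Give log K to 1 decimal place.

The Cu⁺/Cu couple is reduced (cathode); E°cell = +0.53 − (−0.35) = +0.88 V with n = 3.
At equilibrium E = 0, so log K = nE°cell / 0.0592 = (3)(+0.88) / 0.0592 = 44.6.

log K = 44.6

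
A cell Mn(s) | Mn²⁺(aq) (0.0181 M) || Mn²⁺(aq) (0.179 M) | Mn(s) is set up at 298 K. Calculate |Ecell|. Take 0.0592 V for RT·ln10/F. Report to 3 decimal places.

For a concentration cell E°cell = 0, since both electrodes use the same couple.
The compartment with the higher Mn²⁺(aq) concentration (0.179 M) acts as the cathode; ions are reduced there and produced at the dilute (0.0181 M) anode.
With n = 2, Ecell = −(0.0592/2)·log([dilute]/[conc]) = −(0.0592/2)·log(0.0181/0.179) = +0.029 V.

0.029 V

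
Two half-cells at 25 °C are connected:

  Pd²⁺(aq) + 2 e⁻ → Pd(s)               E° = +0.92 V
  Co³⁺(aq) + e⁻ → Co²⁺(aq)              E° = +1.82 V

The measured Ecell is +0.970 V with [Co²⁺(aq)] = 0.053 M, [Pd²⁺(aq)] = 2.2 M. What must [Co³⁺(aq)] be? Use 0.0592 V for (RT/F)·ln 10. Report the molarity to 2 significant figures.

Co³⁺/Co²⁺ is the cathode (higher E°); E°cell = +1.82 − (+0.92) = +0.90 V with n = 2.
From the Nernst equation, log Q = n(E° − E)/0.0592 = 2·(+0.90 − (+0.970))/0.0592 = −2.365.
For 2 Co³⁺(aq) + Pd(s) → 2 Co²⁺(aq) + Pd²⁺(aq), the reaction quotient is Q = ([Co²⁺(aq)]^2·[Pd²⁺(aq)]) / [Co³⁺(aq)]^2.
Isolating [Co³⁺(aq)] in Q = 10^{−2.365} yields log [Co³⁺(aq)] = 0.078, i.e. 1.2 M.

1.2 M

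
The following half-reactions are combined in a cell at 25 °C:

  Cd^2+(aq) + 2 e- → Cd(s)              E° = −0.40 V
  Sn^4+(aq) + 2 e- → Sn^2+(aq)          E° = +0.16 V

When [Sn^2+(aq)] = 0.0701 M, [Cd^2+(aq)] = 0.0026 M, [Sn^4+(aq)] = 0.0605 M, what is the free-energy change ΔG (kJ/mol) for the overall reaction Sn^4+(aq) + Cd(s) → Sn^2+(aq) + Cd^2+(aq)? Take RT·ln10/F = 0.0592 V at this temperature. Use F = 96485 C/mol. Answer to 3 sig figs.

−122 kJ/mol

The standard cell potential is +0.16 − (−0.40) = +0.56 V, with n = 2 electrons in the balanced equation.
Here Q = ([Sn^2+(aq)]·[Cd^2+(aq)]) / [Sn^4+(aq)] = 0.00301 (log Q = −2.521), giving E = +0.56 − (0.0592/2)·(−2.521) = +0.6346 V.
ΔG = −nFE = −(2)(96485)(+0.6346) J/mol = −122 kJ/mol.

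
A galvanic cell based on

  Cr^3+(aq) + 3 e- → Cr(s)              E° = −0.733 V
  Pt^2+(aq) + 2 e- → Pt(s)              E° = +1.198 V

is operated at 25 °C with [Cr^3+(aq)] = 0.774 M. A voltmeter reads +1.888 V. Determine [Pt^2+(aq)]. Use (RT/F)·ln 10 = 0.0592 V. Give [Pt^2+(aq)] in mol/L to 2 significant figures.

With Pt²⁺/Pt at the cathode and Cr³⁺/Cr at the anode, E°cell = +1.198 − (−0.733) = +1.931 V (n = 6).
Rearranging E = E° − (0.0592/n)·log Q gives log Q = 6(+1.931 − (+1.888))/0.0592 = 4.358.
Balancing electrons gives 3 Pt^2+(aq) + 2 Cr(s) → 3 Pt(s) + 2 Cr^3+(aq); thus Q = [Cr^3+(aq)]^2 / [Pt^2+(aq)]^3.
Isolating [Pt^2+(aq)] in Q = 10^{4.358} yields log [Pt^2+(aq)] = −1.527, i.e. 0.030 M.

0.030 M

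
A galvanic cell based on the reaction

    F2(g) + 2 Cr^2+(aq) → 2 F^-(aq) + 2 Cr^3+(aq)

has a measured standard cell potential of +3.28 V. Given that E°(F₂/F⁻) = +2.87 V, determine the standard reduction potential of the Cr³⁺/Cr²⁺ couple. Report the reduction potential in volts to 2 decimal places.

In the reaction as written the F₂/F⁻ couple is reduced (cathode) and Cr³⁺/Cr²⁺ is oxidized (anode), so E°cell = E°(F₂/F⁻) − E°(Cr³⁺/Cr²⁺).
E°(Cr³⁺/Cr²⁺) = E°(cathode) − E°cell = +2.87 − (+3.28) = −0.41 V.

−0.41 V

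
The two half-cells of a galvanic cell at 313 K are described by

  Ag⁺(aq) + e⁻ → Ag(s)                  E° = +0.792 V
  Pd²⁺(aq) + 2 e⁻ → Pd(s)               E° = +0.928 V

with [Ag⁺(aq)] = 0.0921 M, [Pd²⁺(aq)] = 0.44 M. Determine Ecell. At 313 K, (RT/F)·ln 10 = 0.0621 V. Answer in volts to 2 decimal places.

+0.19 V

Pd²⁺/Pd is reduced (cathode, E° = +0.928 V) and Ag⁺/Ag is oxidized (anode).
E°cell = +0.928 − (+0.792) = +0.136 V, with n = 2 electrons transferred.
For the overall reaction Pd²⁺(aq) + 2 Ag(s) → Pd(s) + 2 Ag⁺(aq), Q = [Ag⁺(aq)]^2 / [Pd²⁺(aq)] = 0.0193, giving log Q = −1.715.
Applying E = E° − (RT ln10/nF)·log Q gives +0.136 − (0.0621/2)(−1.715) = +0.19 V.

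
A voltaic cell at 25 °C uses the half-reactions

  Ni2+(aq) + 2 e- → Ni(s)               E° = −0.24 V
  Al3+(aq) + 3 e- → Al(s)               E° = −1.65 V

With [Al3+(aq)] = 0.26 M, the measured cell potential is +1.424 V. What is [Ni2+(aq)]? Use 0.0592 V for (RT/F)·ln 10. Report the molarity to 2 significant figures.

1.2 M

The Ni²⁺/Ni couple has the larger reduction potential, so it is the cathode: E°cell = −0.24 − (−1.65) = +1.41 V and n = 6.
From the Nernst equation, log Q = n(E° − E)/0.0592 = 6·(+1.41 − (+1.424))/0.0592 = −1.419.
For 3 Ni2+(aq) + 2 Al(s) → 3 Ni(s) + 2 Al3+(aq), the reaction quotient is Q = [Al3+(aq)]^2 / [Ni2+(aq)]^3.
Substituting the known concentrations and solving, log [Ni2+(aq)] = 0.083 and [Ni2+(aq)] = 1.2 M.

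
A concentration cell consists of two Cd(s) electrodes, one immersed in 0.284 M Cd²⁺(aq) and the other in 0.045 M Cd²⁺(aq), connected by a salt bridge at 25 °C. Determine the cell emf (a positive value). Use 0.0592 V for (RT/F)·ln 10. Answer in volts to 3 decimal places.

0.024 V

For a concentration cell E°cell = 0, since both electrodes use the same couple.
The compartment with the higher Cd²⁺(aq) concentration (0.284 M) acts as the cathode; ions are reduced there and produced at the dilute (0.045 M) anode.
With n = 2, Ecell = −(0.0592/2)·log([dilute]/[conc]) = −(0.0592/2)·log(0.045/0.284) = +0.024 V.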